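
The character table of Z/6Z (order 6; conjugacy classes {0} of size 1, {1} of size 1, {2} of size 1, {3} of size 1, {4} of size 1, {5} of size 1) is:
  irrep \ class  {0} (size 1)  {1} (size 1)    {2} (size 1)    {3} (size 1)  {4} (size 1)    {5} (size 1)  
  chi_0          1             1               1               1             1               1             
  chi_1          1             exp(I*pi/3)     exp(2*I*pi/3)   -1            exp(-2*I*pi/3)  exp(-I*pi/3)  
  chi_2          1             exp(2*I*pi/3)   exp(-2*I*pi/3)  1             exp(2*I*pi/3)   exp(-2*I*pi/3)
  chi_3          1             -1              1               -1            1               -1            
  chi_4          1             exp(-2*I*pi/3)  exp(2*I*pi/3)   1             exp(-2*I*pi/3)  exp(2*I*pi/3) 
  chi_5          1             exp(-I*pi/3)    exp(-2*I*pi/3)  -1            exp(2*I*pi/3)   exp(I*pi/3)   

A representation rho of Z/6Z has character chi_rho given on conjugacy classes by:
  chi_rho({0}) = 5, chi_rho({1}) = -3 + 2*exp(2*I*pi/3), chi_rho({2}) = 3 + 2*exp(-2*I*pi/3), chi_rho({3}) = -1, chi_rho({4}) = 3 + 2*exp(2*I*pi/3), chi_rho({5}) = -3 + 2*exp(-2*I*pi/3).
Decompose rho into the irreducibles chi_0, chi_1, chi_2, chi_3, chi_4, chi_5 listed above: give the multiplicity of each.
Multiplicities: chi_0: 0, chi_1: 0, chi_2: 2, chi_3: 3, chi_4: 0, chi_5: 0.

Derivation: Use <chi_rho, chi> = (1/|G|) sum_C |C| * chi_rho(C) * conj(chi(C)) with |G| = 6 for each irreducible chi in the table:
  <chi_rho, chi_0> = (1/6)[1*(5)*conj(1) + 1*(-3 + 2*exp(2*I*pi/3))*conj(1) + 1*(3 + 2*exp(-2*I*pi/3))*conj(1) + 1*(-1)*conj(1) + 1*(3 + 2*exp(2*I*pi/3))*conj(1) + 1*(-3 + 2*exp(-2*I*pi/3))*conj(1)]
      = (1/6)[(5) + (-3 + 2*exp(2*I*pi/3)) + (3 + 2*exp(-2*I*pi/3)) + (-1) + (3 + 2*exp(2*I*pi/3)) + (-3 + 2*exp(-2*I*pi/3))] = 0/6 = 0
  <chi_rho, chi_1> = (1/6)[1*(5)*conj(1) + 1*(-3 + 2*exp(2*I*pi/3))*conj(exp(I*pi/3)) + 1*(3 + 2*exp(-2*I*pi/3))*conj(exp(2*I*pi/3)) + 1*(-1)*conj(-1) + 1*(3 + 2*exp(2*I*pi/3))*conj(exp(-2*I*pi/3)) + 1*(-3 + 2*exp(-2*I*pi/3))*conj(exp(-I*pi/3))]
      = (1/6)[(5) + (2*exp(I*pi/3) - 3*exp(-I*pi/3)) + (3*exp(-2*I*pi/3) + 2*exp(2*I*pi/3)) + (1) + (2*exp(-2*I*pi/3) + 3*exp(2*I*pi/3)) + (-3*exp(I*pi/3) + 2*exp(-I*pi/3))] = 0/6 = 0
  <chi_rho, chi_2> = (1/6)[1*(5)*conj(1) + 1*(-3 + 2*exp(2*I*pi/3))*conj(exp(2*I*pi/3)) + 1*(3 + 2*exp(-2*I*pi/3))*conj(exp(-2*I*pi/3)) + 1*(-1)*conj(1) + 1*(3 + 2*exp(2*I*pi/3))*conj(exp(2*I*pi/3)) + 1*(-3 + 2*exp(-2*I*pi/3))*conj(exp(-2*I*pi/3))]
      = (1/6)[(5) + (2 - 3*exp(-2*I*pi/3)) + (2 + 3*exp(2*I*pi/3)) + (-1) + (2 + 3*exp(-2*I*pi/3)) + (2 - 3*exp(2*I*pi/3))] = 12/6 = 2
  <chi_rho, chi_3> = (1/6)[1*(5)*conj(1) + 1*(-3 + 2*exp(2*I*pi/3))*conj(-1) + 1*(3 + 2*exp(-2*I*pi/3))*conj(1) + 1*(-1)*conj(-1) + 1*(3 + 2*exp(2*I*pi/3))*conj(1) + 1*(-3 + 2*exp(-2*I*pi/3))*conj(-1)]
      = (1/6)[(5) + (3 - 2*exp(2*I*pi/3)) + (3 + 2*exp(-2*I*pi/3)) + (1) + (3 + 2*exp(2*I*pi/3)) + (3 - 2*exp(-2*I*pi/3))] = 18/6 = 3
  <chi_rho, chi_4> = (1/6)[1*(5)*conj(1) + 1*(-3 + 2*exp(2*I*pi/3))*conj(exp(-2*I*pi/3)) + 1*(3 + 2*exp(-2*I*pi/3))*conj(exp(2*I*pi/3)) + 1*(-1)*conj(1) + 1*(3 + 2*exp(2*I*pi/3))*conj(exp(-2*I*pi/3)) + 1*(-3 + 2*exp(-2*I*pi/3))*conj(exp(2*I*pi/3))]
      = (1/6)[(5) + (-3*exp(2*I*pi/3) + 2*exp(-2*I*pi/3)) + (3*exp(-2*I*pi/3) + 2*exp(2*I*pi/3)) + (-1) + (2*exp(-2*I*pi/3) + 3*exp(2*I*pi/3)) + (2*exp(2*I*pi/3) - 3*exp(-2*I*pi/3))] = 0/6 = 0
  <chi_rho, chi_5> = (1/6)[1*(5)*conj(1) + 1*(-3 + 2*exp(2*I*pi/3))*conj(exp(-I*pi/3)) + 1*(3 + 2*exp(-2*I*pi/3))*conj(exp(-2*I*pi/3)) + 1*(-1)*conj(-1) + 1*(3 + 2*exp(2*I*pi/3))*conj(exp(2*I*pi/3)) + 1*(-3 + 2*exp(-2*I*pi/3))*conj(exp(I*pi/3))]
      = (1/6)[(5) + (-2 - 3*exp(I*pi/3)) + (2 + 3*exp(2*I*pi/3)) + (1) + (2 + 3*exp(-2*I*pi/3)) + (-2 - 3*exp(-I*pi/3))] = 0/6 = 0
(Exp terms are combined using exp(i*s)*conj(exp(i*t)) = exp(i*(s-t)), and sums of them are collapsed using the identity that for every m > 1 the m distinct m-th roots of unity sum to 0, e.g. 1 + exp(2*I*pi/3) + exp(-2*I*pi/3) = 0.)
Dimension check: dim(rho) = sum (mult * dim) = 0*1 + 0*1 + 2*1 + 3*1 + 0*1 + 0*1 = 5 = chi_rho(e) = 5.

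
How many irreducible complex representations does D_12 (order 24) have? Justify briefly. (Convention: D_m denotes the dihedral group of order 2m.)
9

Argument: The number of irreducible complex representations of a finite group equals its number of conjugacy classes. D_12 has 9 conjugacy classes (n/2 + 3 for n even), so D_12 (order 24) has exactly 9 irreducible complex representations.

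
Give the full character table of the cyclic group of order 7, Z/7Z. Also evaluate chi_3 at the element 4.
Character table of Z/7Z (irreps indexed chi_0,...,chi_6 with chi_k(m) = zeta_7^(k*m), zeta_7 = exp(2*pi*i/7)):
  irrep \ class  {0} (size 1)  {1} (size 1)    {2} (size 1)    {3} (size 1)    {4} (size 1)    {5} (size 1)    {6} (size 1)  
  chi_0          1             1               1               1               1               1               1             
  chi_1          1             exp(2*I*pi/7)   exp(4*I*pi/7)   exp(6*I*pi/7)   exp(-6*I*pi/7)  exp(-4*I*pi/7)  exp(-2*I*pi/7)
  chi_2          1             exp(4*I*pi/7)   exp(-6*I*pi/7)  exp(-2*I*pi/7)  exp(2*I*pi/7)   exp(6*I*pi/7)   exp(-4*I*pi/7)
  chi_3          1             exp(6*I*pi/7)   exp(-2*I*pi/7)  exp(4*I*pi/7)   exp(-4*I*pi/7)  exp(2*I*pi/7)   exp(-6*I*pi/7)
  chi_4          1             exp(-6*I*pi/7)  exp(2*I*pi/7)   exp(-4*I*pi/7)  exp(4*I*pi/7)   exp(-2*I*pi/7)  exp(6*I*pi/7) 
  chi_5          1             exp(-4*I*pi/7)  exp(6*I*pi/7)   exp(2*I*pi/7)   exp(-2*I*pi/7)  exp(-6*I*pi/7)  exp(4*I*pi/7) 
  chi_6          1             exp(-2*I*pi/7)  exp(-4*I*pi/7)  exp(-6*I*pi/7)  exp(6*I*pi/7)   exp(4*I*pi/7)   exp(2*I*pi/7) 

Spot check: chi_3(4) = zeta_7^(3*4) = zeta_7^12 = exp(-4*I*pi/7).

Solution. Z/7Z is abelian, so all 7 irreducible complex representations are 1-dimensional. They are given by chi_k(m) = zeta_7^(k*m) for k = 0,...,6. Row orthogonality: sum_m chi_k(m) conj(chi_l(m)) = 7 * [k = l].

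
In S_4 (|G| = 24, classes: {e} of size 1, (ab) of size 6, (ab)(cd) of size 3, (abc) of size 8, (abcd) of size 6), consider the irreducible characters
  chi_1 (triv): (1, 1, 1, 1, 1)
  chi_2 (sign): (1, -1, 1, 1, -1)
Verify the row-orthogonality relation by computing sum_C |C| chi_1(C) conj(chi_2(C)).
Sum = 0; so <chi_1, chi_2> = 0 (distinct irreducibles are orthogonal).

Working: Compute term by term over conjugacy classes (|C| * chi_1(C) * conj(chi_2(C))):
  1*(1)*conj(1) + 6*(1)*conj(-1) + 3*(1)*conj(1) + 8*(1)*conj(1) + 6*(1)*conj(-1)
  = (1) + (-6) + (3) + (8) + (-6)
  = 0.
Dividing by |G| = 24 gives 0/24 = 0, matching the row-orthogonality relation <chi_1, chi_2> = [chi_1 = chi_2].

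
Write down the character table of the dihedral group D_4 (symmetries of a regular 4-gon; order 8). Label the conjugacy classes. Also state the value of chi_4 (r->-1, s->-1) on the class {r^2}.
Conjugacy classes: {e} of size 1, {r^2} of size 1, {r^1, r^3} of size 2, {s, sr^2, ...} of size 2, {sr, sr^3, ...} of size 2.
Character table:
  irrep \ class              {e} (size 1)  {r^2} (size 1)  {r^1, r^3} (size 2)  {s, sr^2, ...} (size 2)  {sr, sr^3, ...} (size 2)
  chi_1 (triv)               1             1               1                    1                        1                       
  chi_2 (sign: r->1, s->-1)  1             1               1                    -1                       -1                      
  chi_3 (r->-1, s->1)        1             1               -1                   1                        -1                      
  chi_4 (r->-1, s->-1)       1             1               -1                   -1                       1                       
  chi_5 (2d, j=1)            2             -2              0                    0                        0                       

Spot check: chi_4 (r->-1, s->-1) on {r^2} = 1.

Details: D_4 has order 2*4 = 8 with 5 conjugacy classes, hence 5 irreducibles. Sum of squared dims 1 + 1 + 1 + 1 + 4 = 8 = |G|. Linear characters come from the abelianisation; the 2-dimensional irreps have character r^k -> 2*cos(2*pi*j*k/4), reflections -> 0.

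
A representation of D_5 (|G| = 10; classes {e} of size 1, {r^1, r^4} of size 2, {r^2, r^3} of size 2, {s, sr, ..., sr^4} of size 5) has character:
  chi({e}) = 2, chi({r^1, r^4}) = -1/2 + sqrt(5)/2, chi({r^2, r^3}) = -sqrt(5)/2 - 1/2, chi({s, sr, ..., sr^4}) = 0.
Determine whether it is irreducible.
Irreducible: <chi, chi> = 1.

Solution. <chi, chi> = (1/|G|) sum_C |C| * |chi(C)|^2 = (1/10)[1*|2|^2 + 2*|-1/2 + sqrt(5)/2|^2 + 2*|-sqrt(5)/2 - 1/2|^2 + 5*|0|^2]
  = (1/10)[(4) + (3 - sqrt(5)) + (sqrt(5) + 3) + (0)] = 10/10 = 1.
A character is irreducible iff <chi, chi> = 1, so this representation is irreducible.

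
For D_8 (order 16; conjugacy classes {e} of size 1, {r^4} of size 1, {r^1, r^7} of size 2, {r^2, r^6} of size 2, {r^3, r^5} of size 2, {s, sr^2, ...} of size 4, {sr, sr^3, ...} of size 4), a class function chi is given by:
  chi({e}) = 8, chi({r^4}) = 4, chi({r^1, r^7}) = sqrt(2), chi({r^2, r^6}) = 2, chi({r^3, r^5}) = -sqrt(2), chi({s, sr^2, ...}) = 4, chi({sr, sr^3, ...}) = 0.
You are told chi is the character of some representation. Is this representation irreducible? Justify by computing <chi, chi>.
Not irreducible (reducible): <chi, chi> = 10 > 1.

Reasoning: <chi, chi> = (1/|G|) sum_C |C| * |chi(C)|^2 = (1/16)[1*|8|^2 + 1*|4|^2 + 2*|sqrt(2)|^2 + 2*|2|^2 + 2*|-sqrt(2)|^2 + 4*|4|^2 + 4*|0|^2]
  = (1/16)[(64) + (16) + (4) + (8) + (4) + (64) + (0)] = 160/16 = 10.
A character is irreducible iff <chi, chi> = 1, so this representation is reducible.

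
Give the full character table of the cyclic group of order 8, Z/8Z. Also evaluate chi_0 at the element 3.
Character table of Z/8Z (irreps indexed chi_0,...,chi_7 with chi_k(m) = zeta_8^(k*m), zeta_8 = exp(2*pi*i/8)):
  irrep \ class  {0} (size 1)  {1} (size 1)    {2} (size 1)  {3} (size 1)    {4} (size 1)  {5} (size 1)    {6} (size 1)  {7} (size 1)  
  chi_0          1             1               1             1               1             1               1             1             
  chi_1          1             exp(I*pi/4)     I             exp(3*I*pi/4)   -1            exp(-3*I*pi/4)  -I            exp(-I*pi/4)  
  chi_2          1             I               -1            -I              1             I               -1            -I            
  chi_3          1             exp(3*I*pi/4)   -I            exp(I*pi/4)     -1            exp(-I*pi/4)    I             exp(-3*I*pi/4)
  chi_4          1             -1              1             -1              1             -1              1             -1            
  chi_5          1             exp(-3*I*pi/4)  I             exp(-I*pi/4)    -1            exp(I*pi/4)     -I            exp(3*I*pi/4) 
  chi_6          1             -I              -1            I               1             -I              -1            I             
  chi_7          1             exp(-I*pi/4)    -I            exp(-3*I*pi/4)  -1            exp(3*I*pi/4)   I             exp(I*pi/4)   

Spot check: chi_0(3) = zeta_8^(0*3) = zeta_8^0 = 1.

Working: Z/8Z is abelian, so all 8 irreducible complex representations are 1-dimensional. They are given by chi_k(m) = zeta_8^(k*m) for k = 0,...,7. Row orthogonality: sum_m chi_k(m) conj(chi_l(m)) = 8 * [k = l].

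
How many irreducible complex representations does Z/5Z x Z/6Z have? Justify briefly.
30

Solution. The number of irreducible complex representations of a finite group equals its number of conjugacy classes. Z/5Z x Z/6Z is abelian of order 30, so every element is its own conjugacy class: 30 classes, so Z/5Z x Z/6Z (order 30) has exactly 30 irreducible complex representations.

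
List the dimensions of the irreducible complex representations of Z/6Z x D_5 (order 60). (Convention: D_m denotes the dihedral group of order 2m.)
Dimensions: 1, 1, 1, 1, 1, 1, 1, 1, 1, 1, 1, 1, 2, 2, 2, 2, 2, 2, 2, 2, 2, 2, 2, 2

Explanation: There are 24 irreducibles (= number of conjugacy classes). Their dimensions d_i satisfy sum d_i^2 = |G| = 60: 1 + 1 + 1 + 1 + 1 + 1 + 1 + 1 + 1 + 1 + 1 + 1 + 4 + 4 + 4 + 4 + 4 + 4 + 4 + 4 + 4 + 4 + 4 + 4 = 60. (For the product with Z/6Z: each of the 6 1-dim characters of Z/6Z tensors with each irrep of D_5, giving 6 copies of each D_5-dimension.)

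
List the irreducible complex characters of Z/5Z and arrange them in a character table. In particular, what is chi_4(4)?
Character table of Z/5Z (irreps indexed chi_0,...,chi_4 with chi_k(m) = zeta_5^(k*m), zeta_5 = exp(2*pi*i/5)):
  irrep \ class  {0} (size 1)  {1} (size 1)    {2} (size 1)    {3} (size 1)    {4} (size 1)  
  chi_0          1             1               1               1               1             
  chi_1          1             exp(2*I*pi/5)   exp(4*I*pi/5)   exp(-4*I*pi/5)  exp(-2*I*pi/5)
  chi_2          1             exp(4*I*pi/5)   exp(-2*I*pi/5)  exp(2*I*pi/5)   exp(-4*I*pi/5)
  chi_3          1             exp(-4*I*pi/5)  exp(2*I*pi/5)   exp(-2*I*pi/5)  exp(4*I*pi/5) 
  chi_4          1             exp(-2*I*pi/5)  exp(-4*I*pi/5)  exp(4*I*pi/5)   exp(2*I*pi/5) 

Spot check: chi_4(4) = zeta_5^(4*4) = zeta_5^16 = exp(2*I*pi/5).

Proof sketch: Z/5Z is abelian, so all 5 irreducible complex representations are 1-dimensional. They are given by chi_k(m) = zeta_5^(k*m) for k = 0,...,4. Row orthogonality: sum_m chi_k(m) conj(chi_l(m)) = 5 * [k = l].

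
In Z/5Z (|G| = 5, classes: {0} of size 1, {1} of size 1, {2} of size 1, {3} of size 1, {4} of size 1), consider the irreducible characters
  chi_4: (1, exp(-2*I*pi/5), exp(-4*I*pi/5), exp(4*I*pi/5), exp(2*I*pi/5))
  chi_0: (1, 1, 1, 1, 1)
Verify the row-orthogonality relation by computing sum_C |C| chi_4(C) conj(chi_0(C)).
Sum = 0; so <chi_4, chi_0> = 0 (distinct irreducibles are orthogonal).

Working: Compute term by term over conjugacy classes (|C| * chi_4(C) * conj(chi_0(C))):
  1*(1)*conj(1) + 1*(exp(-2*I*pi/5))*conj(1) + 1*(exp(-4*I*pi/5))*conj(1) + 1*(exp(4*I*pi/5))*conj(1) + 1*(exp(2*I*pi/5))*conj(1)
  = (1) + (exp(-2*I*pi/5)) + (exp(-4*I*pi/5)) + (exp(4*I*pi/5)) + (exp(2*I*pi/5))
  = 0.
(Exp terms are combined using exp(i*s)*conj(exp(i*t)) = exp(i*(s-t)), and sums of them are collapsed using the identity that for every m > 1 the m distinct m-th roots of unity sum to 0, e.g. 1 + exp(2*I*pi/3) + exp(-2*I*pi/3) = 0.)
Dividing by |G| = 5 gives 0/5 = 0, matching the row-orthogonality relation <chi_4, chi_0> = [chi_4 = chi_0].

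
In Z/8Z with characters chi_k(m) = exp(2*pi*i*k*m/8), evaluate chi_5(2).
chi_5(2) = zeta_8^10 = I

Reasoning: chi_5(2) = zeta_8^(5*2) = zeta_8^10. Since zeta_8^8 = 1, this equals zeta_8^2 = exp(2*pi*i*2/8) = I.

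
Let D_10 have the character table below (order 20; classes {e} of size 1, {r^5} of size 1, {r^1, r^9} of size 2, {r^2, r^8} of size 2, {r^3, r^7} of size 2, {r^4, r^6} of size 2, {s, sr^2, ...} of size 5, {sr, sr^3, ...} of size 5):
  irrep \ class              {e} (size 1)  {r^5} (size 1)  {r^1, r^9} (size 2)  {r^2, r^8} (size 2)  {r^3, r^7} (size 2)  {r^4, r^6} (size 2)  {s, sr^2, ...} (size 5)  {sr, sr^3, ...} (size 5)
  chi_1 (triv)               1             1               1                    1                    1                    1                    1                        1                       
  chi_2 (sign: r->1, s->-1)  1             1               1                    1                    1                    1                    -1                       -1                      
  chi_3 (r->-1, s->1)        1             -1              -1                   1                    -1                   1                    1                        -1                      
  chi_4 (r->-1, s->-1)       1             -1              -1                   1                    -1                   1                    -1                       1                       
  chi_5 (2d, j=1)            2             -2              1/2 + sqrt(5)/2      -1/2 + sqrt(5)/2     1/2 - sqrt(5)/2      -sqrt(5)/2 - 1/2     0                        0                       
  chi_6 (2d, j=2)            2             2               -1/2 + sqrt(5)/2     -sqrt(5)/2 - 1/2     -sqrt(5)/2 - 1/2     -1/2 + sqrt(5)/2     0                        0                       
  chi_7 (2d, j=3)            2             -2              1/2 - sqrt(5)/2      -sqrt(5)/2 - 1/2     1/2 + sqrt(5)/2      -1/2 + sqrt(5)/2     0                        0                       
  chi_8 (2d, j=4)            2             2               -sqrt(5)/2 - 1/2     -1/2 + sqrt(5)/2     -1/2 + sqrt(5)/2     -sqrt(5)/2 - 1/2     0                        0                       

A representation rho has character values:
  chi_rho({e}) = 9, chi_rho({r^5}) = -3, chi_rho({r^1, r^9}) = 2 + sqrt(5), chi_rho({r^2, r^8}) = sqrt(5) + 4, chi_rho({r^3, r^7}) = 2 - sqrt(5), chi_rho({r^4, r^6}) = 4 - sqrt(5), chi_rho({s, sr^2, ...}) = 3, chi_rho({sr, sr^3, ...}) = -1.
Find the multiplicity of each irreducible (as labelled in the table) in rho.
Multiplicities: chi_1: 2, chi_2: 1, chi_3: 2, chi_4: 0, chi_5: 2, chi_6: 0, chi_7: 0, chi_8: 0.

Proof sketch: Use <chi_rho, chi> = (1/|G|) sum_C |C| * chi_rho(C) * conj(chi(C)) with |G| = 20 for each irreducible chi in the table:
  <chi_rho, chi_1> = (1/20)[1*(9)*conj(1) + 1*(-3)*conj(1) + 2*(2 + sqrt(5))*conj(1) + 2*(sqrt(5) + 4)*conj(1) + 2*(2 - sqrt(5))*conj(1) + 2*(4 - sqrt(5))*conj(1) + 5*(3)*conj(1) + 5*(-1)*conj(1)]
      = (1/20)[(9) + (-3) + (4 + 2*sqrt(5)) + (2*sqrt(5) + 8) + (4 - 2*sqrt(5)) + (8 - 2*sqrt(5)) + (15) + (-5)] = 40/20 = 2
  <chi_rho, chi_2> = (1/20)[1*(9)*conj(1) + 1*(-3)*conj(1) + 2*(2 + sqrt(5))*conj(1) + 2*(sqrt(5) + 4)*conj(1) + 2*(2 - sqrt(5))*conj(1) + 2*(4 - sqrt(5))*conj(1) + 5*(3)*conj(-1) + 5*(-1)*conj(-1)]
      = (1/20)[(9) + (-3) + (4 + 2*sqrt(5)) + (2*sqrt(5) + 8) + (4 - 2*sqrt(5)) + (8 - 2*sqrt(5)) + (-15) + (5)] = 20/20 = 1
  <chi_rho, chi_3> = (1/20)[1*(9)*conj(1) + 1*(-3)*conj(-1) + 2*(2 + sqrt(5))*conj(-1) + 2*(sqrt(5) + 4)*conj(1) + 2*(2 - sqrt(5))*conj(-1) + 2*(4 - sqrt(5))*conj(1) + 5*(3)*conj(1) + 5*(-1)*conj(-1)]
      = (1/20)[(9) + (3) + (-2*sqrt(5) - 4) + (2*sqrt(5) + 8) + (-4 + 2*sqrt(5)) + (8 - 2*sqrt(5)) + (15) + (5)] = 40/20 = 2
  <chi_rho, chi_4> = (1/20)[1*(9)*conj(1) + 1*(-3)*conj(-1) + 2*(2 + sqrt(5))*conj(-1) + 2*(sqrt(5) + 4)*conj(1) + 2*(2 - sqrt(5))*conj(-1) + 2*(4 - sqrt(5))*conj(1) + 5*(3)*conj(-1) + 5*(-1)*conj(1)]
      = (1/20)[(9) + (3) + (-2*sqrt(5) - 4) + (2*sqrt(5) + 8) + (-4 + 2*sqrt(5)) + (8 - 2*sqrt(5)) + (-15) + (-5)] = 0/20 = 0
  <chi_rho, chi_5> = (1/20)[1*(9)*conj(2) + 1*(-3)*conj(-2) + 2*(2 + sqrt(5))*conj(1/2 + sqrt(5)/2) + 2*(sqrt(5) + 4)*conj(-1/2 + sqrt(5)/2) + 2*(2 - sqrt(5))*conj(1/2 - sqrt(5)/2) + 2*(4 - sqrt(5))*conj(-sqrt(5)/2 - 1/2) + 5*(3)*conj(0) + 5*(-1)*conj(0)]
      = (1/20)[(18) + (6) + (3*sqrt(5) + 7) + (1 + 3*sqrt(5)) + (7 - 3*sqrt(5)) + (1 - 3*sqrt(5)) + (0) + (0)] = 40/20 = 2
  <chi_rho, chi_6> = (1/20)[1*(9)*conj(2) + 1*(-3)*conj(2) + 2*(2 + sqrt(5))*conj(-1/2 + sqrt(5)/2) + 2*(sqrt(5) + 4)*conj(-sqrt(5)/2 - 1/2) + 2*(2 - sqrt(5))*conj(-sqrt(5)/2 - 1/2) + 2*(4 - sqrt(5))*conj(-1/2 + sqrt(5)/2) + 5*(3)*conj(0) + 5*(-1)*conj(0)]
      = (1/20)[(18) + (-6) + (sqrt(5) + 3) + (-5*sqrt(5) - 9) + (3 - sqrt(5)) + (-9 + 5*sqrt(5)) + (0) + (0)] = 0/20 = 0
  <chi_rho, chi_7> = (1/20)[1*(9)*conj(2) + 1*(-3)*conj(-2) + 2*(2 + sqrt(5))*conj(1/2 - sqrt(5)/2) + 2*(sqrt(5) + 4)*conj(-sqrt(5)/2 - 1/2) + 2*(2 - sqrt(5))*conj(1/2 + sqrt(5)/2) + 2*(4 - sqrt(5))*conj(-1/2 + sqrt(5)/2) + 5*(3)*conj(0) + 5*(-1)*conj(0)]
      = (1/20)[(18) + (6) + (-3 - sqrt(5)) + (-5*sqrt(5) - 9) + (-3 + sqrt(5)) + (-9 + 5*sqrt(5)) + (0) + (0)] = 0/20 = 0
  <chi_rho, chi_8> = (1/20)[1*(9)*conj(2) + 1*(-3)*conj(2) + 2*(2 + sqrt(5))*conj(-sqrt(5)/2 - 1/2) + 2*(sqrt(5) + 4)*conj(-1/2 + sqrt(5)/2) + 2*(2 - sqrt(5))*conj(-1/2 + sqrt(5)/2) + 2*(4 - sqrt(5))*conj(-sqrt(5)/2 - 1/2) + 5*(3)*conj(0) + 5*(-1)*conj(0)]
      = (1/20)[(18) + (-6) + (-7 - 3*sqrt(5)) + (1 + 3*sqrt(5)) + (-7 + 3*sqrt(5)) + (1 - 3*sqrt(5)) + (0) + (0)] = 0/20 = 0
Dimension check: dim(rho) = sum (mult * dim) = 2*1 + 1*1 + 2*1 + 0*1 + 2*2 + 0*2 + 0*2 + 0*2 = 9 = chi_rho(e) = 9.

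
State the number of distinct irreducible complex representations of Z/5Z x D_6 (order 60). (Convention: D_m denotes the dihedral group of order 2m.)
30

Reasoning: The number of irreducible complex representations of a finite group equals its number of conjugacy classes. For a direct product, #classes(G x H) = #classes(G) * #classes(H). Z/5Z has 5 classes (abelian), D_6 has 6 classes, so 5 * 6 = 30, so Z/5Z x D_6 (order 60) has exactly 30 irreducible complex representations.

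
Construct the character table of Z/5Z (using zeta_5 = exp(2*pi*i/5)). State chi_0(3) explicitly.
Character table of Z/5Z (irreps indexed chi_0,...,chi_4 with chi_k(m) = zeta_5^(k*m), zeta_5 = exp(2*pi*i/5)):
  irrep \ class  {0} (size 1)  {1} (size 1)    {2} (size 1)    {3} (size 1)    {4} (size 1)  
  chi_0          1             1               1               1               1             
  chi_1          1             exp(2*I*pi/5)   exp(4*I*pi/5)   exp(-4*I*pi/5)  exp(-2*I*pi/5)
  chi_2          1             exp(4*I*pi/5)   exp(-2*I*pi/5)  exp(2*I*pi/5)   exp(-4*I*pi/5)
  chi_3          1             exp(-4*I*pi/5)  exp(2*I*pi/5)   exp(-2*I*pi/5)  exp(4*I*pi/5) 
  chi_4          1             exp(-2*I*pi/5)  exp(-4*I*pi/5)  exp(4*I*pi/5)   exp(2*I*pi/5) 

Spot check: chi_0(3) = zeta_5^(0*3) = zeta_5^0 = 1.

Solution. Z/5Z is abelian, so all 5 irreducible complex representations are 1-dimensional. They are given by chi_k(m) = zeta_5^(k*m) for k = 0,...,4. Row orthogonality: sum_m chi_k(m) conj(chi_l(m)) = 5 * [k = l].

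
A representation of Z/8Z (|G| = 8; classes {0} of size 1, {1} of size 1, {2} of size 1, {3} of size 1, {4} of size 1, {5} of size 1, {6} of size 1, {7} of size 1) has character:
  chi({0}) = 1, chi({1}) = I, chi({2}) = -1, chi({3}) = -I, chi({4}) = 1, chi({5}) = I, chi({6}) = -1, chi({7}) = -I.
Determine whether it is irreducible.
Irreducible: <chi, chi> = 1.

Details: <chi, chi> = (1/|G|) sum_C |C| * |chi(C)|^2 = (1/8)[1*|1|^2 + 1*|I|^2 + 1*|-1|^2 + 1*|-I|^2 + 1*|1|^2 + 1*|I|^2 + 1*|-1|^2 + 1*|-I|^2]
  = (1/8)[(1) + (1) + (1) + (1) + (1) + (1) + (1) + (1)] = 8/8 = 1.
(Exp terms are combined using exp(i*s)*conj(exp(i*t)) = exp(i*(s-t)), and sums of them are collapsed using the identity that for every m > 1 the m distinct m-th roots of unity sum to 0, e.g. 1 + exp(2*I*pi/3) + exp(-2*I*pi/3) = 0.)
A character is irreducible iff <chi, chi> = 1, so this representation is irreducible.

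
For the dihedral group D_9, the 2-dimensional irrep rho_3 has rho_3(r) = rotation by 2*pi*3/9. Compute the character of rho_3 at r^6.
chi_{rho_3}(r^6) = 2*cos(2*pi*3*6/9) = 2

Solution. rho_3(r^6) is rotation by angle 2*pi*3*6/9, whose trace is 2*cos(2*pi*3*6/9) = 2.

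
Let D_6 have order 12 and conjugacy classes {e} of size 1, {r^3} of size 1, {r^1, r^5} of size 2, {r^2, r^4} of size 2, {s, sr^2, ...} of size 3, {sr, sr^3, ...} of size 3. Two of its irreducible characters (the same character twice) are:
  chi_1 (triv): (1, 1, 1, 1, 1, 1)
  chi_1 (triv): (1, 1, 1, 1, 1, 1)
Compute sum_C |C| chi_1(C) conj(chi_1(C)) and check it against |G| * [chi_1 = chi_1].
Sum = 12 = |G| = 12; so <chi_1, chi_1> = 1 (norm-1 confirms irreducibility).

Justification: Compute term by term over conjugacy classes (|C| * chi_1(C) * conj(chi_1(C))):
  1*(1)*conj(1) + 1*(1)*conj(1) + 2*(1)*conj(1) + 2*(1)*conj(1) + 3*(1)*conj(1) + 3*(1)*conj(1)
  = (1) + (1) + (2) + (2) + (3) + (3)
  = 12.
Dividing by |G| = 12 gives 12/12 = 1, matching the row-orthogonality relation <chi_1, chi_1> = [chi_1 = chi_1].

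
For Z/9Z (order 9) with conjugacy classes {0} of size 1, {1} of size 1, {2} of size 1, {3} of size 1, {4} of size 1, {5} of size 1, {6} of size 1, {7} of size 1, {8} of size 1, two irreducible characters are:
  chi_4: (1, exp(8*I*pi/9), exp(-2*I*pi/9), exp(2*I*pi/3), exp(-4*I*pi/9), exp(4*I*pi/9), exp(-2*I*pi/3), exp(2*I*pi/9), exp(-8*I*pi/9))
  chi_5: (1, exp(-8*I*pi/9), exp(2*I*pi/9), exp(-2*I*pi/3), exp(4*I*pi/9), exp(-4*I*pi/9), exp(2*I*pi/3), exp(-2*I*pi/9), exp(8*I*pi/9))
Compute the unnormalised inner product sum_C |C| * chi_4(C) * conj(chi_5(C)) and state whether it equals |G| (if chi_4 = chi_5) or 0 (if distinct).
Sum = 0; so <chi_4, chi_5> = 0 (distinct irreducibles are orthogonal).

Details: Compute term by term over conjugacy classes (|C| * chi_4(C) * conj(chi_5(C))):
  1*(1)*conj(1) + 1*(exp(8*I*pi/9))*conj(exp(-8*I*pi/9)) + 1*(exp(-2*I*pi/9))*conj(exp(2*I*pi/9)) + 1*(exp(2*I*pi/3))*conj(exp(-2*I*pi/3)) + 1*(exp(-4*I*pi/9))*conj(exp(4*I*pi/9)) + 1*(exp(4*I*pi/9))*conj(exp(-4*I*pi/9)) + 1*(exp(-2*I*pi/3))*conj(exp(2*I*pi/3)) + 1*(exp(2*I*pi/9))*conj(exp(-2*I*pi/9)) + 1*(exp(-8*I*pi/9))*conj(exp(8*I*pi/9))
  = (1) + (exp(-2*I*pi/9)) + (exp(-4*I*pi/9)) + (exp(-2*I*pi/3)) + (exp(-8*I*pi/9)) + (exp(8*I*pi/9)) + (exp(2*I*pi/3)) + (exp(4*I*pi/9)) + (exp(2*I*pi/9))
  = 0.
(Exp terms are combined using exp(i*s)*conj(exp(i*t)) = exp(i*(s-t)), and sums of them are collapsed using the identity that for every m > 1 the m distinct m-th roots of unity sum to 0, e.g. 1 + exp(2*I*pi/3) + exp(-2*I*pi/3) = 0.)
Dividing by |G| = 9 gives 0/9 = 0, matching the row-orthogonality relation <chi_4, chi_5> = [chi_4 = chi_5].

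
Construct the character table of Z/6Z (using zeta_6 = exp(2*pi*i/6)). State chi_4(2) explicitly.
Character table of Z/6Z (irreps indexed chi_0,...,chi_5 with chi_k(m) = zeta_6^(k*m), zeta_6 = exp(2*pi*i/6)):
  irrep \ class  {0} (size 1)  {1} (size 1)    {2} (size 1)    {3} (size 1)  {4} (size 1)    {5} (size 1)  
  chi_0          1             1               1               1             1               1             
  chi_1          1             exp(I*pi/3)     exp(2*I*pi/3)   -1            exp(-2*I*pi/3)  exp(-I*pi/3)  
  chi_2          1             exp(2*I*pi/3)   exp(-2*I*pi/3)  1             exp(2*I*pi/3)   exp(-2*I*pi/3)
  chi_3          1             -1              1               -1            1               -1            
  chi_4          1             exp(-2*I*pi/3)  exp(2*I*pi/3)   1             exp(-2*I*pi/3)  exp(2*I*pi/3) 
  chi_5          1             exp(-I*pi/3)    exp(-2*I*pi/3)  -1            exp(2*I*pi/3)   exp(I*pi/3)   

Spot check: chi_4(2) = zeta_6^(4*2) = zeta_6^8 = exp(2*I*pi/3).

Explanation: Z/6Z is abelian, so all 6 irreducible complex representations are 1-dimensional. They are given by chi_k(m) = zeta_6^(k*m) for k = 0,...,5. Row orthogonality: sum_m chi_k(m) conj(chi_l(m)) = 6 * [k = l].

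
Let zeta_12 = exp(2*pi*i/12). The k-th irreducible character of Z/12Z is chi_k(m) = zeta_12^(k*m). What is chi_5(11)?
chi_5(11) = zeta_12^55 = exp(-5*I*pi/6)

Justification: chi_5(11) = zeta_12^(5*11) = zeta_12^55. Since zeta_12^12 = 1, this equals zeta_12^7 = exp(2*pi*i*7/12) = exp(-5*I*pi/6).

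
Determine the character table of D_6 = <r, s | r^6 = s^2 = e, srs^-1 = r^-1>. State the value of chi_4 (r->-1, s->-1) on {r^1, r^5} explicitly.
Conjugacy classes: {e} of size 1, {r^3} of size 1, {r^1, r^5} of size 2, {r^2, r^4} of size 2, {s, sr^2, ...} of size 3, {sr, sr^3, ...} of size 3.
Character table:
  irrep \ class              {e} (size 1)  {r^3} (size 1)  {r^1, r^5} (size 2)  {r^2, r^4} (size 2)  {s, sr^2, ...} (size 3)  {sr, sr^3, ...} (size 3)
  chi_1 (triv)               1             1               1                    1                    1                        1                       
  chi_2 (sign: r->1, s->-1)  1             1               1                    1                    -1                       -1                      
  chi_3 (r->-1, s->1)        1             -1              -1                   1                    1                        -1                      
  chi_4 (r->-1, s->-1)       1             -1              -1                   1                    -1                       1                       
  chi_5 (2d, j=1)            2             -2              1                    -1                   0                        0                       
  chi_6 (2d, j=2)            2             2               -1                   -1                   0                        0                       

Spot check: chi_4 (r->-1, s->-1) on {r^1, r^5} = -1.

Reasoning: D_6 has order 2*6 = 12 with 6 conjugacy classes, hence 6 irreducibles. Sum of squared dims 1 + 1 + 1 + 1 + 4 + 4 = 12 = |G|. Linear characters come from the abelianisation; the 2-dimensional irreps have character r^k -> 2*cos(2*pi*j*k/6), reflections -> 0.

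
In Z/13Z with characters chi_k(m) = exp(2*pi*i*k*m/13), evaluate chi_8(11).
chi_8(11) = zeta_13^88 = exp(-6*I*pi/13)

Argument: chi_8(11) = zeta_13^(8*11) = zeta_13^88. Since zeta_13^13 = 1, this equals zeta_13^10 = exp(2*pi*i*10/13) = exp(-6*I*pi/13).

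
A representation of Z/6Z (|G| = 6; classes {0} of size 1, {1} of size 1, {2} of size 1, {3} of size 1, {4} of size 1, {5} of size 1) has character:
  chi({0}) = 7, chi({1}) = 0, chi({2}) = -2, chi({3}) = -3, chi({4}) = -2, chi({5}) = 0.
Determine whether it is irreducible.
Not irreducible (reducible): <chi, chi> = 11 > 1.

Solution. <chi, chi> = (1/|G|) sum_C |C| * |chi(C)|^2 = (1/6)[1*|7|^2 + 1*|0|^2 + 1*|-2|^2 + 1*|-3|^2 + 1*|-2|^2 + 1*|0|^2]
  = (1/6)[(49) + (0) + (4) + (9) + (4) + (0)] = 66/6 = 11.
(Exp terms are combined using exp(i*s)*conj(exp(i*t)) = exp(i*(s-t)), and sums of them are collapsed using the identity that for every m > 1 the m distinct m-th roots of unity sum to 0, e.g. 1 + exp(2*I*pi/3) + exp(-2*I*pi/3) = 0.)
A character is irreducible iff <chi, chi> = 1, so this representation is reducible.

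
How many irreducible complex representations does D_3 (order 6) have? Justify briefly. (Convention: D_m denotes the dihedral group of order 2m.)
3

Argument: The number of irreducible complex representations of a finite group equals its number of conjugacy classes. D_3 has 3 conjugacy classes ((n+3)/2 for n odd), so D_3 (order 6) has exactly 3 irreducible complex representations.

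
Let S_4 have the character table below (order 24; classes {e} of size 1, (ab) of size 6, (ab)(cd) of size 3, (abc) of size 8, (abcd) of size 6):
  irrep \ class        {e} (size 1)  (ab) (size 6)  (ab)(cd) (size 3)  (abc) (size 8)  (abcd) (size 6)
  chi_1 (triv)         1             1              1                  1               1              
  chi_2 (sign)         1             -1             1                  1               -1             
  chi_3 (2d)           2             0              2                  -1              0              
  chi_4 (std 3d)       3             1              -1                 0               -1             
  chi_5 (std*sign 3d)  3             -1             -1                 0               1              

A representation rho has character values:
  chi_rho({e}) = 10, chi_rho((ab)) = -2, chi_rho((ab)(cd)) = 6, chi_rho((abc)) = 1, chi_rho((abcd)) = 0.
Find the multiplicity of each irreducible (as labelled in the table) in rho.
Multiplicities: chi_1: 1, chi_2: 2, chi_3: 2, chi_4: 0, chi_5: 1.

Why: Use <chi_rho, chi> = (1/|G|) sum_C |C| * chi_rho(C) * conj(chi(C)) with |G| = 24 for each irreducible chi in the table:
  <chi_rho, chi_1> = (1/24)[1*(10)*conj(1) + 6*(-2)*conj(1) + 3*(6)*conj(1) + 8*(1)*conj(1) + 6*(0)*conj(1)]
      = (1/24)[(10) + (-12) + (18) + (8) + (0)] = 24/24 = 1
  <chi_rho, chi_2> = (1/24)[1*(10)*conj(1) + 6*(-2)*conj(-1) + 3*(6)*conj(1) + 8*(1)*conj(1) + 6*(0)*conj(-1)]
      = (1/24)[(10) + (12) + (18) + (8) + (0)] = 48/24 = 2
  <chi_rho, chi_3> = (1/24)[1*(10)*conj(2) + 6*(-2)*conj(0) + 3*(6)*conj(2) + 8*(1)*conj(-1) + 6*(0)*conj(0)]
      = (1/24)[(20) + (0) + (36) + (-8) + (0)] = 48/24 = 2
  <chi_rho, chi_4> = (1/24)[1*(10)*conj(3) + 6*(-2)*conj(1) + 3*(6)*conj(-1) + 8*(1)*conj(0) + 6*(0)*conj(-1)]
      = (1/24)[(30) + (-12) + (-18) + (0) + (0)] = 0/24 = 0
  <chi_rho, chi_5> = (1/24)[1*(10)*conj(3) + 6*(-2)*conj(-1) + 3*(6)*conj(-1) + 8*(1)*conj(0) + 6*(0)*conj(1)]
      = (1/24)[(30) + (12) + (-18) + (0) + (0)] = 24/24 = 1
Dimension check: dim(rho) = sum (mult * dim) = 1*1 + 2*1 + 2*2 + 0*3 + 1*3 = 10 = chi_rho(e) = 10.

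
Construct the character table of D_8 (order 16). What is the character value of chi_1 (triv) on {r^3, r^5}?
Conjugacy classes: {e} of size 1, {r^4} of size 1, {r^1, r^7} of size 2, {r^2, r^6} of size 2, {r^3, r^5} of size 2, {s, sr^2, ...} of size 4, {sr, sr^3, ...} of size 4.
Character table:
  irrep \ class              {e} (size 1)  {r^4} (size 1)  {r^1, r^7} (size 2)  {r^2, r^6} (size 2)  {r^3, r^5} (size 2)  {s, sr^2, ...} (size 4)  {sr, sr^3, ...} (size 4)
  chi_1 (triv)               1             1               1                    1                    1                    1                        1                       
  chi_2 (sign: r->1, s->-1)  1             1               1                    1                    1                    -1                       -1                      
  chi_3 (r->-1, s->1)        1             1               -1                   1                    -1                   1                        -1                      
  chi_4 (r->-1, s->-1)       1             1               -1                   1                    -1                   -1                       1                       
  chi_5 (2d, j=1)            2             -2              sqrt(2)              0                    -sqrt(2)             0                        0                       
  chi_6 (2d, j=2)            2             2               0                    -2                   0                    0                        0                       
  chi_7 (2d, j=3)            2             -2              -sqrt(2)             0                    sqrt(2)              0                        0                       

Spot check: chi_1 (triv) on {r^3, r^5} = 1.

Why: D_8 has order 2*8 = 16 with 7 conjugacy classes, hence 7 irreducibles. Sum of squared dims 1 + 1 + 1 + 1 + 4 + 4 + 4 = 16 = |G|. Linear characters come from the abelianisation; the 2-dimensional irreps have character r^k -> 2*cos(2*pi*j*k/8), reflections -> 0.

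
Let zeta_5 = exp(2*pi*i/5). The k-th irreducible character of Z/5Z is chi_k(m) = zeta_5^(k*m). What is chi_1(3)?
chi_1(3) = zeta_5^3 = exp(-4*I*pi/5)

Solution. chi_1(3) = zeta_5^(1*3) = zeta_5^3. Since zeta_5^5 = 1, this equals zeta_5^3 = exp(2*pi*i*3/5) = exp(-4*I*pi/5).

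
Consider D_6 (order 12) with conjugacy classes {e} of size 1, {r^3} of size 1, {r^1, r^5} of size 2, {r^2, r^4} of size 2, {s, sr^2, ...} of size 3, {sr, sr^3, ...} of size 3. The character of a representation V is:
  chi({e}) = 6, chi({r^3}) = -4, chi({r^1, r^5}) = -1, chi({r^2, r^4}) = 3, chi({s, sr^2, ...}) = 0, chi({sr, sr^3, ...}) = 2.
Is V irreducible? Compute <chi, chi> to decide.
Not irreducible (reducible): <chi, chi> = 7 > 1.

Why: <chi, chi> = (1/|G|) sum_C |C| * |chi(C)|^2 = (1/12)[1*|6|^2 + 1*|-4|^2 + 2*|-1|^2 + 2*|3|^2 + 3*|0|^2 + 3*|2|^2]
  = (1/12)[(36) + (16) + (2) + (18) + (0) + (12)] = 84/12 = 7.
A character is irreducible iff <chi, chi> = 1, so this representation is reducible.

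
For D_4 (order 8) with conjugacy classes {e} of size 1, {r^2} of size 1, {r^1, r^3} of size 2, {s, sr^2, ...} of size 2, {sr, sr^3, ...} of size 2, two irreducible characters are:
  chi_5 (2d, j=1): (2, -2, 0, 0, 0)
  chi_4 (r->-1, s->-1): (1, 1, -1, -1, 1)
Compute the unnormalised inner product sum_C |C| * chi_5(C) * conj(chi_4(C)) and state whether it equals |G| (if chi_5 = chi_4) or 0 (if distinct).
Sum = 0; so <chi_5, chi_4> = 0 (distinct irreducibles are orthogonal).

Justification: Compute term by term over conjugacy classes (|C| * chi_5(C) * conj(chi_4(C))):
  1*(2)*conj(1) + 1*(-2)*conj(1) + 2*(0)*conj(-1) + 2*(0)*conj(-1) + 2*(0)*conj(1)
  = (2) + (-2) + (0) + (0) + (0)
  = 0.
Dividing by |G| = 8 gives 0/8 = 0, matching the row-orthogonality relation <chi_5, chi_4> = [chi_5 = chi_4].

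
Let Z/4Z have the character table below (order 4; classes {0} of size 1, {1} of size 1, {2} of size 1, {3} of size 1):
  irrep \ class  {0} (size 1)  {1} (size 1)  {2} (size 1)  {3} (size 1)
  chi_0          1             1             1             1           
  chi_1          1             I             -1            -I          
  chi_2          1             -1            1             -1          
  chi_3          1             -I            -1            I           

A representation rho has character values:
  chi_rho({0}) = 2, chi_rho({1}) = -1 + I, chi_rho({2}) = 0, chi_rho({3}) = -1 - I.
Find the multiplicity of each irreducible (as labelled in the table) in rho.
Multiplicities: chi_0: 0, chi_1: 1, chi_2: 1, chi_3: 0.

Working: Use <chi_rho, chi> = (1/|G|) sum_C |C| * chi_rho(C) * conj(chi(C)) with |G| = 4 for each irreducible chi in the table:
  <chi_rho, chi_0> = (1/4)[1*(2)*conj(1) + 1*(-1 + I)*conj(1) + 1*(0)*conj(1) + 1*(-1 - I)*conj(1)]
      = (1/4)[(2) + (-1 + I) + (0) + (-1 - I)] = 0/4 = 0
  <chi_rho, chi_1> = (1/4)[1*(2)*conj(1) + 1*(-1 + I)*conj(I) + 1*(0)*conj(-1) + 1*(-1 - I)*conj(-I)]
      = (1/4)[(2) + (1 + I) + (0) + (1 - I)] = 4/4 = 1
  <chi_rho, chi_2> = (1/4)[1*(2)*conj(1) + 1*(-1 + I)*conj(-1) + 1*(0)*conj(1) + 1*(-1 - I)*conj(-1)]
      = (1/4)[(2) + (1 - I) + (0) + (1 + I)] = 4/4 = 1
  <chi_rho, chi_3> = (1/4)[1*(2)*conj(1) + 1*(-1 + I)*conj(-I) + 1*(0)*conj(-1) + 1*(-1 - I)*conj(I)]
      = (1/4)[(2) + (-1 - I) + (0) + (-1 + I)] = 0/4 = 0
(Exp terms are combined using exp(i*s)*conj(exp(i*t)) = exp(i*(s-t)), and sums of them are collapsed using the identity that for every m > 1 the m distinct m-th roots of unity sum to 0, e.g. 1 + exp(2*I*pi/3) + exp(-2*I*pi/3) = 0.)
Dimension check: dim(rho) = sum (mult * dim) = 0*1 + 1*1 + 1*1 + 0*1 = 2 = chi_rho(e) = 2.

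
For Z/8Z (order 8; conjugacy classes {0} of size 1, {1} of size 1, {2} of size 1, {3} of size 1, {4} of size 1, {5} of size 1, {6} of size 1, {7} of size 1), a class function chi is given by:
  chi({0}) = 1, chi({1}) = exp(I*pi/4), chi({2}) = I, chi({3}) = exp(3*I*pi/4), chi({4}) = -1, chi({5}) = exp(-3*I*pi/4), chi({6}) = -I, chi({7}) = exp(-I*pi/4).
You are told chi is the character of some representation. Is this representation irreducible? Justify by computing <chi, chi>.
Irreducible: <chi, chi> = 1.

Solution. <chi, chi> = (1/|G|) sum_C |C| * |chi(C)|^2 = (1/8)[1*|1|^2 + 1*|exp(I*pi/4)|^2 + 1*|I|^2 + 1*|exp(3*I*pi/4)|^2 + 1*|-1|^2 + 1*|exp(-3*I*pi/4)|^2 + 1*|-I|^2 + 1*|exp(-I*pi/4)|^2]
  = (1/8)[(1) + (1) + (1) + (1) + (1) + (1) + (1) + (1)] = 8/8 = 1.
(Exp terms are combined using exp(i*s)*conj(exp(i*t)) = exp(i*(s-t)), and sums of them are collapsed using the identity that for every m > 1 the m distinct m-th roots of unity sum to 0, e.g. 1 + exp(2*I*pi/3) + exp(-2*I*pi/3) = 0.)
A character is irreducible iff <chi, chi> = 1, so this representation is irreducible.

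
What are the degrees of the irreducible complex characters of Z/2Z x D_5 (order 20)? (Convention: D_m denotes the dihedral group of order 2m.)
Dimensions: 1, 1, 1, 1, 2, 2, 2, 2

Reasoning: There are 8 irreducibles (= number of conjugacy classes). Their dimensions d_i satisfy sum d_i^2 = |G| = 20: 1 + 1 + 1 + 1 + 4 + 4 + 4 + 4 = 20. (For the product with Z/2Z: each of the 2 1-dim characters of Z/2Z tensors with each irrep of D_5, giving 2 copies of each D_5-dimension.)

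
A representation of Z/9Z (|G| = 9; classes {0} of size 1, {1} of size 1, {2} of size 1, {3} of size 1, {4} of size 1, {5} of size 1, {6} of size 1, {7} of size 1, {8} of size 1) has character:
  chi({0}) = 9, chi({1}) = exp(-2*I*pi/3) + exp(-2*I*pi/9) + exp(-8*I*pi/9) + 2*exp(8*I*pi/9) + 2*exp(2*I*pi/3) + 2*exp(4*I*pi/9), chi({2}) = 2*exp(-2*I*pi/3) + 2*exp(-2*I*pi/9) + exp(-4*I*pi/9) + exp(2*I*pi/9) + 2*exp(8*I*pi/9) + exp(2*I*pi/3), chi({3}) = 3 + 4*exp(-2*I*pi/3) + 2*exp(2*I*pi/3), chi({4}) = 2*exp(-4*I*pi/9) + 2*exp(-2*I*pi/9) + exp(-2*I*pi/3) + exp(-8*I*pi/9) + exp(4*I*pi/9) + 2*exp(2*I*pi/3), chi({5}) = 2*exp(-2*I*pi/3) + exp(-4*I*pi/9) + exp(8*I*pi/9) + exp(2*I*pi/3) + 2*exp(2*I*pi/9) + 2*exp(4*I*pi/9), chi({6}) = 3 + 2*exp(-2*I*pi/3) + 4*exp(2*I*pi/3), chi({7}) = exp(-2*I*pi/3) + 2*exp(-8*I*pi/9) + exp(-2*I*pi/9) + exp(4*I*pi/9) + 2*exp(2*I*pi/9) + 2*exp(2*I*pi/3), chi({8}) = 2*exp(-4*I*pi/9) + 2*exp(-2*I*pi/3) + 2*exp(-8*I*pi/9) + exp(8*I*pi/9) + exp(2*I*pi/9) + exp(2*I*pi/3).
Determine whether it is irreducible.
Not irreducible (reducible): <chi, chi> = 15 > 1.

Reasoning: <chi, chi> = (1/|G|) sum_C |C| * |chi(C)|^2 = (1/9)[1*|9|^2 + 1*|exp(-2*I*pi/3) + exp(-2*I*pi/9) + exp(-8*I*pi/9) + 2*exp(8*I*pi/9) + 2*exp(2*I*pi/3) + 2*exp(4*I*pi/9)|^2 + 1*|2*exp(-2*I*pi/3) + 2*exp(-2*I*pi/9) + exp(-4*I*pi/9) + exp(2*I*pi/9) + 2*exp(8*I*pi/9) + exp(2*I*pi/3)|^2 + 1*|3 + 4*exp(-2*I*pi/3) + 2*exp(2*I*pi/3)|^2 + 1*|2*exp(-4*I*pi/9) + 2*exp(-2*I*pi/9) + exp(-2*I*pi/3) + exp(-8*I*pi/9) + exp(4*I*pi/9) + 2*exp(2*I*pi/3)|^2 + 1*|2*exp(-2*I*pi/3) + exp(-4*I*pi/9) + exp(8*I*pi/9) + exp(2*I*pi/3) + 2*exp(2*I*pi/9) + 2*exp(4*I*pi/9)|^2 + 1*|3 + 2*exp(-2*I*pi/3) + 4*exp(2*I*pi/3)|^2 + 1*|exp(-2*I*pi/3) + 2*exp(-8*I*pi/9) + exp(-2*I*pi/9) + exp(4*I*pi/9) + 2*exp(2*I*pi/9) + 2*exp(2*I*pi/3)|^2 + 1*|2*exp(-4*I*pi/9) + 2*exp(-2*I*pi/3) + 2*exp(-8*I*pi/9) + exp(8*I*pi/9) + exp(2*I*pi/9) + exp(2*I*pi/3)|^2]
  = (1/9)[(81) + (15 + 9*exp(-4*I*pi/9) + 11*exp(-2*I*pi/9) + 7*exp(-2*I*pi/3) + 6*exp(-8*I*pi/9) + 6*exp(8*I*pi/9) + 7*exp(2*I*pi/3) + 11*exp(2*I*pi/9) + 9*exp(4*I*pi/9)) + (15 + 11*exp(-4*I*pi/9) + 7*exp(-2*I*pi/3) + 6*exp(-2*I*pi/9) + 9*exp(-8*I*pi/9) + 9*exp(8*I*pi/9) + 6*exp(2*I*pi/9) + 7*exp(2*I*pi/3) + 11*exp(4*I*pi/9)) + (3) + (15 + 7*exp(-2*I*pi/3) + 6*exp(-4*I*pi/9) + 9*exp(-2*I*pi/9) + 11*exp(-8*I*pi/9) + 11*exp(8*I*pi/9) + 9*exp(2*I*pi/9) + 6*exp(4*I*pi/9) + 7*exp(2*I*pi/3)) + (15 + 7*exp(-2*I*pi/3) + 6*exp(-4*I*pi/9) + 9*exp(-2*I*pi/9) + 11*exp(-8*I*pi/9) + 11*exp(8*I*pi/9) + 9*exp(2*I*pi/9) + 6*exp(4*I*pi/9) + 7*exp(2*I*pi/3)) + (3) + (15 + 11*exp(-4*I*pi/9) + 7*exp(-2*I*pi/3) + 6*exp(-2*I*pi/9) + 9*exp(-8*I*pi/9) + 9*exp(8*I*pi/9) + 6*exp(2*I*pi/9) + 7*exp(2*I*pi/3) + 11*exp(4*I*pi/9)) + (15 + 9*exp(-4*I*pi/9) + 11*exp(-2*I*pi/9) + 7*exp(-2*I*pi/3) + 6*exp(-8*I*pi/9) + 6*exp(8*I*pi/9) + 7*exp(2*I*pi/3) + 11*exp(2*I*pi/9) + 9*exp(4*I*pi/9))] = 135/9 = 15.
(Exp terms are combined using exp(i*s)*conj(exp(i*t)) = exp(i*(s-t)), and sums of them are collapsed using the identity that for every m > 1 the m distinct m-th roots of unity sum to 0, e.g. 1 + exp(2*I*pi/3) + exp(-2*I*pi/3) = 0.)
A character is irreducible iff <chi, chi> = 1, so this representation is reducible.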